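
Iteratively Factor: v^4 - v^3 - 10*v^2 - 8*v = (v + 2)*(v^3 - 3*v^2 - 4*v) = (v - 4)*(v + 2)*(v^2 + v) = (v - 4)*(v + 1)*(v + 2)*(v)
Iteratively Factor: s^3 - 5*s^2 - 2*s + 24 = (s + 2)*(s^2 - 7*s + 12) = (s - 4)*(s + 2)*(s - 3)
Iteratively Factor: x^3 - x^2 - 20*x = (x - 5)*(x^2 + 4*x) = (x - 5)*(x + 4)*(x)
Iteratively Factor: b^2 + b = (b + 1)*(b)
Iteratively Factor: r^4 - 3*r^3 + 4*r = (r)*(r^3 - 3*r^2 + 4) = r*(r + 1)*(r^2 - 4*r + 4) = r*(r - 2)*(r + 1)*(r - 2)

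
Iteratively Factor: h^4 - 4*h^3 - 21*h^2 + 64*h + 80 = (h + 1)*(h^3 - 5*h^2 - 16*h + 80) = (h + 1)*(h + 4)*(h^2 - 9*h + 20) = (h - 4)*(h + 1)*(h + 4)*(h - 5)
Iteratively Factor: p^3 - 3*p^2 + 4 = (p + 1)*(p^2 - 4*p + 4) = (p - 2)*(p + 1)*(p - 2)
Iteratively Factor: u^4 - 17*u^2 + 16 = (u + 4)*(u^3 - 4*u^2 - u + 4) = (u - 1)*(u + 4)*(u^2 - 3*u - 4) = (u - 4)*(u - 1)*(u + 4)*(u + 1)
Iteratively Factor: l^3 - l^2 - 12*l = (l)*(l^2 - l - 12) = l*(l - 4)*(l + 3)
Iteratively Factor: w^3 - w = (w + 1)*(w^2 - w) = (w - 1)*(w + 1)*(w)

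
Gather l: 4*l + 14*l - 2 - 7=18*l - 9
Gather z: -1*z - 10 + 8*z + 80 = 7*z + 70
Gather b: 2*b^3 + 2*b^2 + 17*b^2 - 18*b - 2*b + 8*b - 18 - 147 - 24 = 2*b^3 + 19*b^2 - 12*b - 189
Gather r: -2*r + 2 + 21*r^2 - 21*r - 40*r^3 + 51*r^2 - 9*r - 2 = -40*r^3 + 72*r^2 - 32*r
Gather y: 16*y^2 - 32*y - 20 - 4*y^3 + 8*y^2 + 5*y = -4*y^3 + 24*y^2 - 27*y - 20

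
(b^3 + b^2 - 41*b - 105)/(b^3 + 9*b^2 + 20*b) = (b^2 - 4*b - 21)/(b*(b + 4))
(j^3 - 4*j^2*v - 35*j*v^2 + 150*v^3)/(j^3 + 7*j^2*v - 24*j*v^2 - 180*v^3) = (j - 5*v)/(j + 6*v)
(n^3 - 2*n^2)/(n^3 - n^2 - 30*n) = n*(2 - n)/(-n^2 + n + 30)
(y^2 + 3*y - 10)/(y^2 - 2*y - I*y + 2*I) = (y + 5)/(y - I)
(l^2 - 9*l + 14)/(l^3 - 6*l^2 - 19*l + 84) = (l - 2)/(l^2 + l - 12)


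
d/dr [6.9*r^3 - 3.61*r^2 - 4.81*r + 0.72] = 20.7*r^2 - 7.22*r - 4.81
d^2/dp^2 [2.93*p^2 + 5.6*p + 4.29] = 5.86000000000000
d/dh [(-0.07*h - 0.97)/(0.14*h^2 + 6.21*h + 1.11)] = (0.0098*h^2 + 0.2716*h + 5.946)/(0.0196*h^4 + 1.7388*h^3 + 38.8749*h^2 + 13.7862*h + 1.2321)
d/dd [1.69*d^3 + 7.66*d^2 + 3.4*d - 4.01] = 5.07*d^2 + 15.32*d + 3.4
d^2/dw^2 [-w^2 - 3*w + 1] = -2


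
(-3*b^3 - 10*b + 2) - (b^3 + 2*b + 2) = -4*b^3 - 12*b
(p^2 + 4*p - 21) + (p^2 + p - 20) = 2*p^2 + 5*p - 41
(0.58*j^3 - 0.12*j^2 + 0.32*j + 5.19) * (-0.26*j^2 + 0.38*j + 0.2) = -0.1508*j^5 + 0.2516*j^4 - 0.0128*j^3 - 1.2518*j^2 + 2.0362*j + 1.038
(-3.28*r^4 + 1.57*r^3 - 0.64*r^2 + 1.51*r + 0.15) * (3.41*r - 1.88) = -11.1848*r^5 + 11.5201*r^4 - 5.134*r^3 + 6.3523*r^2 - 2.3273*r - 0.282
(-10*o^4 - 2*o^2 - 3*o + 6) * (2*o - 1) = -20*o^5 + 10*o^4 - 4*o^3 - 4*o^2 + 15*o - 6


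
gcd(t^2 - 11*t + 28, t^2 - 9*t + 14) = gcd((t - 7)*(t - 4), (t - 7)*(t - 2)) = t - 7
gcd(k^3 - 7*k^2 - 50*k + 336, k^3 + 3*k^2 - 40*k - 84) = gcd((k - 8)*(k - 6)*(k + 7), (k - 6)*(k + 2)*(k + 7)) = k^2 + k - 42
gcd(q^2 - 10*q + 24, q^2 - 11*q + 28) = q - 4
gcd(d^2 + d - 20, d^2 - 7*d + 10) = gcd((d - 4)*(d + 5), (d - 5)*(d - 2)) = 1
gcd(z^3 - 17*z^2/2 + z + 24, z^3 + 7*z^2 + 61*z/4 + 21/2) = z + 3/2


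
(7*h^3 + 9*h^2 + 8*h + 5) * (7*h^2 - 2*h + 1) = 49*h^5 + 49*h^4 + 45*h^3 + 28*h^2 - 2*h + 5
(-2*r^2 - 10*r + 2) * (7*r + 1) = -14*r^3 - 72*r^2 + 4*r + 2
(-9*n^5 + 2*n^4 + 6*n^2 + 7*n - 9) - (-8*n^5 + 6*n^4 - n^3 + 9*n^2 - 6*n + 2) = -n^5 - 4*n^4 + n^3 - 3*n^2 + 13*n - 11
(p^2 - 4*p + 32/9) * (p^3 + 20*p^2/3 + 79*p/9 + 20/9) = p^5 + 8*p^4/3 - 43*p^3/3 - 248*p^2/27 + 1808*p/81 + 640/81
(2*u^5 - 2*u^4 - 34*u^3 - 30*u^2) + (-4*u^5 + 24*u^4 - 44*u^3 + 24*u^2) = -2*u^5 + 22*u^4 - 78*u^3 - 6*u^2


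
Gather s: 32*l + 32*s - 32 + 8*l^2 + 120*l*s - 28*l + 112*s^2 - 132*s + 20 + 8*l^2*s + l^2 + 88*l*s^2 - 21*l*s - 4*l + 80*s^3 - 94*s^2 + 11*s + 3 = 9*l^2 + 80*s^3 + s^2*(88*l + 18) + s*(8*l^2 + 99*l - 89) - 9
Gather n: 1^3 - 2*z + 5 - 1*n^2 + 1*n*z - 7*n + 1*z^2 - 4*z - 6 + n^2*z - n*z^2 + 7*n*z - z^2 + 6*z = n^2*(z - 1) + n*(-z^2 + 8*z - 7)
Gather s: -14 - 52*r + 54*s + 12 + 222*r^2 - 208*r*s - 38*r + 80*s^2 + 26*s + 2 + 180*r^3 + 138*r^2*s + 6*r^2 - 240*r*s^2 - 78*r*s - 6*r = 180*r^3 + 228*r^2 - 96*r + s^2*(80 - 240*r) + s*(138*r^2 - 286*r + 80)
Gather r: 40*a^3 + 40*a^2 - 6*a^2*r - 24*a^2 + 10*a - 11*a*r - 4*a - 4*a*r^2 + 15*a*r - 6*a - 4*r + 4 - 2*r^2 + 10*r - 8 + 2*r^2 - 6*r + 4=40*a^3 + 16*a^2 - 4*a*r^2 + r*(-6*a^2 + 4*a)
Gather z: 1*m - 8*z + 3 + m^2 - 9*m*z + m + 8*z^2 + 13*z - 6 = m^2 + 2*m + 8*z^2 + z*(5 - 9*m) - 3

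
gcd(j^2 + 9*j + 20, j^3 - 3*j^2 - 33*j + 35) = j + 5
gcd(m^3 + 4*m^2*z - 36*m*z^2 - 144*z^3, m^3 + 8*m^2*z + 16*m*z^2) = m + 4*z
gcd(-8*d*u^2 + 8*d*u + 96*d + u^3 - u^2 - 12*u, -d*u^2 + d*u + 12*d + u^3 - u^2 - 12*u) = u^2 - u - 12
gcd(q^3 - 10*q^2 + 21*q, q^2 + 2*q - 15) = q - 3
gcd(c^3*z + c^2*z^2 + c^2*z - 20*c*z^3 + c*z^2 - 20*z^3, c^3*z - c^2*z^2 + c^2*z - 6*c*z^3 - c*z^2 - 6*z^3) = c*z + z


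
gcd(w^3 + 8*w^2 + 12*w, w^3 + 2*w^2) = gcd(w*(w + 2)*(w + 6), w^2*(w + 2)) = w^2 + 2*w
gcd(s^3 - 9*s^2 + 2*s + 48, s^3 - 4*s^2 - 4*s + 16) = s + 2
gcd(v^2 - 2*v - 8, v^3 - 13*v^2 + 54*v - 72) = v - 4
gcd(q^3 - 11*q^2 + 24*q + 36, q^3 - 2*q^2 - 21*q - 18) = q^2 - 5*q - 6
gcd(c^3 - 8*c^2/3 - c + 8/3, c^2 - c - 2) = c + 1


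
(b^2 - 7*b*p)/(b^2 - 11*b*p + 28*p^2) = b/(b - 4*p)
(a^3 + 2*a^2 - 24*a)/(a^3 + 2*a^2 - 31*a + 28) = a*(a + 6)/(a^2 + 6*a - 7)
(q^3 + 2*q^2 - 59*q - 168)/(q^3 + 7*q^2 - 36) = (q^2 - q - 56)/(q^2 + 4*q - 12)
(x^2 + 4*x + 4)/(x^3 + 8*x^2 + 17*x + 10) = (x + 2)/(x^2 + 6*x + 5)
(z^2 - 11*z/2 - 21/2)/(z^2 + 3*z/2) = (z - 7)/z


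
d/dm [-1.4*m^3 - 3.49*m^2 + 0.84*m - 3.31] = -4.2*m^2 - 6.98*m + 0.84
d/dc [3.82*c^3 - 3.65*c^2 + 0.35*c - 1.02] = 11.46*c^2 - 7.3*c + 0.35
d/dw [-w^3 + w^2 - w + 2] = -3*w^2 + 2*w - 1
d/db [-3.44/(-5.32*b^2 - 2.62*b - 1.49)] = (-36.6016*b - 9.0128)/(5.32*b^2 + 2.62*b + 1.49)^2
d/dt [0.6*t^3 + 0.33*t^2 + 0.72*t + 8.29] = 1.8*t^2 + 0.66*t + 0.72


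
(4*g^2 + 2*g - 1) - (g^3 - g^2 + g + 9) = -g^3 + 5*g^2 + g - 10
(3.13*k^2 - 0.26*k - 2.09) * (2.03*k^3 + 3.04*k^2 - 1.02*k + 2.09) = 6.3539*k^5 + 8.9874*k^4 - 8.2257*k^3 + 0.4533*k^2 + 1.5884*k - 4.3681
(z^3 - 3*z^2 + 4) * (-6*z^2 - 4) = -6*z^5 + 18*z^4 - 4*z^3 - 12*z^2 - 16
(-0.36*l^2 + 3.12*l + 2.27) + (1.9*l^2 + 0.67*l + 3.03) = 1.54*l^2 + 3.79*l + 5.3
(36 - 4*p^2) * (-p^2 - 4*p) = 4*p^4 + 16*p^3 - 36*p^2 - 144*p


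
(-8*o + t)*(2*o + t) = -16*o^2 - 6*o*t + t^2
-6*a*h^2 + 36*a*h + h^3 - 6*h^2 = h*(-6*a + h)*(h - 6)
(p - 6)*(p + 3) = p^2 - 3*p - 18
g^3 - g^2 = g^2*(g - 1)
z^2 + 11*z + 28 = (z + 4)*(z + 7)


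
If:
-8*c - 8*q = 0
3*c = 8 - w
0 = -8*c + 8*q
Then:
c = 0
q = 0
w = 8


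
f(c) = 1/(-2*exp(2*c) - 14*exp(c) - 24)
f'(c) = (4*exp(2*c) + 14*exp(c))/(-2*exp(2*c) - 14*exp(c) - 24)^2 = (exp(c) + 7/2)*exp(c)/(exp(2*c) + 7*exp(c) + 12)^2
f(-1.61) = -0.04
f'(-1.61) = 0.00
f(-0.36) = -0.03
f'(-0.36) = 0.01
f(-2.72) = -0.04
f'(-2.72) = 0.00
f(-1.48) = -0.04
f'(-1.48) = 0.00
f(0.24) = -0.02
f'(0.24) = 0.01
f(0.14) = -0.02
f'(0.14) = 0.01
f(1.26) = -0.01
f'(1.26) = 0.01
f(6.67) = -0.00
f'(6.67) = 0.00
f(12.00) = 0.00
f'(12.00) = 0.00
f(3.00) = 0.00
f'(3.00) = 0.00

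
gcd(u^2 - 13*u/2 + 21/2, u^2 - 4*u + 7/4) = u - 7/2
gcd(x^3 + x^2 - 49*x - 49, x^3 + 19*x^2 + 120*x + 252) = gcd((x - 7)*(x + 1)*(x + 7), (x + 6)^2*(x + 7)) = x + 7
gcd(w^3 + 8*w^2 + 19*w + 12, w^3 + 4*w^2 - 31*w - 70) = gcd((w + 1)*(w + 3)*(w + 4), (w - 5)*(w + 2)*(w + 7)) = 1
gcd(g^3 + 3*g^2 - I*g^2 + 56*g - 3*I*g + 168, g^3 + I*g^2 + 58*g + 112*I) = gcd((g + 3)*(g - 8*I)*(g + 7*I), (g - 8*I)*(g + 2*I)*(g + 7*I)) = g^2 - I*g + 56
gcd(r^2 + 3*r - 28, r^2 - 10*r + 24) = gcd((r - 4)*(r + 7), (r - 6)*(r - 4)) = r - 4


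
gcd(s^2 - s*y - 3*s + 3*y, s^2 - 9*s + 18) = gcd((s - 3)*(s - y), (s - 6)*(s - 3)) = s - 3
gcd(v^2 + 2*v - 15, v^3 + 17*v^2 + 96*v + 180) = v + 5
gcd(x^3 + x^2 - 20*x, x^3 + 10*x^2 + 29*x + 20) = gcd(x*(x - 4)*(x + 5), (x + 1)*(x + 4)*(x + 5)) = x + 5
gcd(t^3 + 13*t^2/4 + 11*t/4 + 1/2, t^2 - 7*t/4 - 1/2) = t + 1/4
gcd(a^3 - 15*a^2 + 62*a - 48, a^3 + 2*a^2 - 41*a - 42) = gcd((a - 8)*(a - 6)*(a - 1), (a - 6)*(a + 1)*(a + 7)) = a - 6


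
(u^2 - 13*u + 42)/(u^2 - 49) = (u - 6)/(u + 7)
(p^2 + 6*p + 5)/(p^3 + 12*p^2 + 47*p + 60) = (p + 1)/(p^2 + 7*p + 12)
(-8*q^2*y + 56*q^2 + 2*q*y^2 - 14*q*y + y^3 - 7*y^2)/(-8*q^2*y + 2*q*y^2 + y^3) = (y - 7)/y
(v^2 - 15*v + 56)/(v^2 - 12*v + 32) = (v - 7)/(v - 4)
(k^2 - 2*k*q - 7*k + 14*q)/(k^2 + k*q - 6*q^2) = (k - 7)/(k + 3*q)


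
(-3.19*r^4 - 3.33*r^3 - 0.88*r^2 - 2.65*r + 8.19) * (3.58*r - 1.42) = -11.4202*r^5 - 7.3916*r^4 + 1.5782*r^3 - 8.2374*r^2 + 33.0832*r - 11.6298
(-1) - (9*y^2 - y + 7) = -9*y^2 + y - 8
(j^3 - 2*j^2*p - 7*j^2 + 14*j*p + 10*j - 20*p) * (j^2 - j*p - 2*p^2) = j^5 - 3*j^4*p - 7*j^4 + 21*j^3*p + 10*j^3 + 4*j^2*p^3 - 30*j^2*p - 28*j*p^3 + 40*p^3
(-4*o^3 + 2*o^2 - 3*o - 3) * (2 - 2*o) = 8*o^4 - 12*o^3 + 10*o^2 - 6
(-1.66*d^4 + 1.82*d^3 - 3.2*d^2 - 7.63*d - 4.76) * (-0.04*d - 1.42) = 0.0664*d^5 + 2.2844*d^4 - 2.4564*d^3 + 4.8492*d^2 + 11.025*d + 6.7592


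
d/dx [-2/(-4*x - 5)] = -8/(4*x + 5)^2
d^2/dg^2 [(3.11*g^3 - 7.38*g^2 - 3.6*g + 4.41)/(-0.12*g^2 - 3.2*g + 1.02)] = (-1.77635683940025e-15*g^4 - 70.018288*g^3 + 65.9450880000001*g^2 - 26.930664*g - 52.539264)/(0.001728*g^6 + 0.13824*g^5 + 3.642336*g^4 + 30.41792*g^3 - 30.959856*g^2 + 9.98784*g - 1.061208)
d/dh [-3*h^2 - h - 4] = -6*h - 1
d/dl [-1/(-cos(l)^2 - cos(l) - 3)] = (2*cos(l) + 1)*sin(l)/(cos(l)^2 + cos(l) + 3)^2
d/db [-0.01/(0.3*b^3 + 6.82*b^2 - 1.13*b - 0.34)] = (0.009*b^2 + 0.1364*b - 0.0113)/(0.3*b^3 + 6.82*b^2 - 1.13*b - 0.34)^2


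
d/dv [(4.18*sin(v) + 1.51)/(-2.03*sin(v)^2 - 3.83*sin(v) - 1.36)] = (8.4854*sin(v)^2 + 6.1306*sin(v) + 0.0985000000000005)*cos(v)/(4.1209*sin(v)^4 + 15.5498*sin(v)^3 + 20.1905*sin(v)^2 + 10.4176*sin(v) + 1.8496)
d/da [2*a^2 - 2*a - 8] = 4*a - 2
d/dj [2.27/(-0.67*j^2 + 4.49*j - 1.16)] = (3.0418*j - 10.1923)/(0.67*j^2 - 4.49*j + 1.16)^2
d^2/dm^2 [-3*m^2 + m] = -6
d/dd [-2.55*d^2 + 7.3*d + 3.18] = 7.3 - 5.1*d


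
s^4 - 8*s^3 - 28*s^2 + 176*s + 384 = (s - 8)*(s - 6)*(s + 2)*(s + 4)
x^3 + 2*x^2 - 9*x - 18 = (x - 3)*(x + 2)*(x + 3)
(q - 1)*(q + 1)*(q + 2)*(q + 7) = q^4 + 9*q^3 + 13*q^2 - 9*q - 14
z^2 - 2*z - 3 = (z - 3)*(z + 1)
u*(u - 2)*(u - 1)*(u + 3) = u^4 - 7*u^2 + 6*u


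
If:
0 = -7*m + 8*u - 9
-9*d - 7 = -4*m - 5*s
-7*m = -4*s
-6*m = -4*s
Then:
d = -7/9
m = 0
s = 0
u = 9/8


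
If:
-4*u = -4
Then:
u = 1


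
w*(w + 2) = w^2 + 2*w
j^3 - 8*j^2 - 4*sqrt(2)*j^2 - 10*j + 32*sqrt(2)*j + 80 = (j - 8)*(j - 5*sqrt(2))*(j + sqrt(2))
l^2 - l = l*(l - 1)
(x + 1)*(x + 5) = x^2 + 6*x + 5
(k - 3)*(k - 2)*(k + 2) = k^3 - 3*k^2 - 4*k + 12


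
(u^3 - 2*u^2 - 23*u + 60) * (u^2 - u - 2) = u^5 - 3*u^4 - 23*u^3 + 87*u^2 - 14*u - 120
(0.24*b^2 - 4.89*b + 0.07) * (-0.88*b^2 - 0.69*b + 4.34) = -0.2112*b^4 + 4.1376*b^3 + 4.3541*b^2 - 21.2709*b + 0.3038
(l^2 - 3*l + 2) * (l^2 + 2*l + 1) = l^4 - l^3 - 3*l^2 + l + 2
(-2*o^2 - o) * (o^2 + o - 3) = -2*o^4 - 3*o^3 + 5*o^2 + 3*o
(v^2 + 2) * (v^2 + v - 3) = v^4 + v^3 - v^2 + 2*v - 6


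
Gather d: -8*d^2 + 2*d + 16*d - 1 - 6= -8*d^2 + 18*d - 7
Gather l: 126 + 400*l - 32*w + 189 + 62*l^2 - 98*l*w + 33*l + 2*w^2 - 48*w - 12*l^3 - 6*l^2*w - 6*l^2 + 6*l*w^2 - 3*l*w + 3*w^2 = -12*l^3 + l^2*(56 - 6*w) + l*(6*w^2 - 101*w + 433) + 5*w^2 - 80*w + 315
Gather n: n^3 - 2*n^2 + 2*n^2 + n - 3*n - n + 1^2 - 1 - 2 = n^3 - 3*n - 2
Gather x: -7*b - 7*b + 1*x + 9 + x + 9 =-14*b + 2*x + 18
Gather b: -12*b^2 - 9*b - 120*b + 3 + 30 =-12*b^2 - 129*b + 33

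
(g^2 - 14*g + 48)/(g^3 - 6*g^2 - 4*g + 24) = (g - 8)/(g^2 - 4)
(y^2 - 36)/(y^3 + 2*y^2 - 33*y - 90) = (y + 6)/(y^2 + 8*y + 15)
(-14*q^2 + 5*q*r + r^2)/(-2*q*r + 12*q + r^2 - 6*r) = (7*q + r)/(r - 6)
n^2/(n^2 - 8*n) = n/(n - 8)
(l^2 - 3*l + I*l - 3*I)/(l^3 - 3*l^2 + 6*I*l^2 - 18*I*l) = (l + I)/(l*(l + 6*I))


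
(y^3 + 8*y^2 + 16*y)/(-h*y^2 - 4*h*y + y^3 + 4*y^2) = (y + 4)/(-h + y)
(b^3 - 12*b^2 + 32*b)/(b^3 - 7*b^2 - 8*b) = (b - 4)/(b + 1)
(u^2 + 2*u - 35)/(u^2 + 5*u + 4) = (u^2 + 2*u - 35)/(u^2 + 5*u + 4)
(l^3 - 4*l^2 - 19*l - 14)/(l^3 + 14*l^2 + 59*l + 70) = (l^2 - 6*l - 7)/(l^2 + 12*l + 35)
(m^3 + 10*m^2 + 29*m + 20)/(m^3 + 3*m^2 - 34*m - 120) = (m + 1)/(m - 6)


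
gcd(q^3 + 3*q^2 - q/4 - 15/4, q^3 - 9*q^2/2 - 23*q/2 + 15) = q^2 + 3*q/2 - 5/2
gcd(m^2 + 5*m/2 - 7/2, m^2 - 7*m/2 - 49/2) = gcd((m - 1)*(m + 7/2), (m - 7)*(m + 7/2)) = m + 7/2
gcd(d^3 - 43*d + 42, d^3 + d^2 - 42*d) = d^2 + d - 42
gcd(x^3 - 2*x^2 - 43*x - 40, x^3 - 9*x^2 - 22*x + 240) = x^2 - 3*x - 40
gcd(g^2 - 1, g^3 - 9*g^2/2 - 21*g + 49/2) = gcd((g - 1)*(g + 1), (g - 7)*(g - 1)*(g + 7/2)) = g - 1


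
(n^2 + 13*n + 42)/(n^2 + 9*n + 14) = (n + 6)/(n + 2)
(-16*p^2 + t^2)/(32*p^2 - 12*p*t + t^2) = (-4*p - t)/(8*p - t)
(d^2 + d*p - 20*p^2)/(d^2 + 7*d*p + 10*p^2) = (d - 4*p)/(d + 2*p)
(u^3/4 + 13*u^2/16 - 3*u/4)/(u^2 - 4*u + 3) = u*(4*u^2 + 13*u - 12)/(16*(u^2 - 4*u + 3))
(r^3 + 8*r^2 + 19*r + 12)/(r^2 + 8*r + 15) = (r^2 + 5*r + 4)/(r + 5)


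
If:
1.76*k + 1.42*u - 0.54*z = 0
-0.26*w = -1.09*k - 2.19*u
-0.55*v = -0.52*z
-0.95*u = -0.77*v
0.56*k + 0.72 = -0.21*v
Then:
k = 9.29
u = -22.87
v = -28.21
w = -153.65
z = -29.84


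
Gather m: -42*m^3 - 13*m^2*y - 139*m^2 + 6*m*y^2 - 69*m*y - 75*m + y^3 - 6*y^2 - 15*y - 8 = -42*m^3 + m^2*(-13*y - 139) + m*(6*y^2 - 69*y - 75) + y^3 - 6*y^2 - 15*y - 8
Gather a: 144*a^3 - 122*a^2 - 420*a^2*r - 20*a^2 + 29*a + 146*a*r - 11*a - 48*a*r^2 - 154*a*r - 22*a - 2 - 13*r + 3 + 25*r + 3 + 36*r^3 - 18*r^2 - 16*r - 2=144*a^3 + a^2*(-420*r - 142) + a*(-48*r^2 - 8*r - 4) + 36*r^3 - 18*r^2 - 4*r + 2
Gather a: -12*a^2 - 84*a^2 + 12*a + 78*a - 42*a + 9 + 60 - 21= -96*a^2 + 48*a + 48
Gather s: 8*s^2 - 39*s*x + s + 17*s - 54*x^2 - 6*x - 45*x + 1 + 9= 8*s^2 + s*(18 - 39*x) - 54*x^2 - 51*x + 10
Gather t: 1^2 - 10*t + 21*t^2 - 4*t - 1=21*t^2 - 14*t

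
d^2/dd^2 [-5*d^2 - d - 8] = -10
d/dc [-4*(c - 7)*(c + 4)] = 12 - 8*c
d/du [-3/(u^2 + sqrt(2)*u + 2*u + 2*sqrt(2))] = 3*(2*u + sqrt(2) + 2)/(u^2 + sqrt(2)*u + 2*u + 2*sqrt(2))^2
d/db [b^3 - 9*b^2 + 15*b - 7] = 3*b^2 - 18*b + 15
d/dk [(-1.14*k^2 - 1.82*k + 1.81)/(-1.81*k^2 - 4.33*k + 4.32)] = (1.642*k^2 - 3.2974*k - 0.025100000000001)/(3.2761*k^4 + 15.6746*k^3 + 3.1105*k^2 - 37.4112*k + 18.6624)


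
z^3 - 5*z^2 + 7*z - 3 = (z - 3)*(z - 1)^2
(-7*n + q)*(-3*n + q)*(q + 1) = 21*n^2*q + 21*n^2 - 10*n*q^2 - 10*n*q + q^3 + q^2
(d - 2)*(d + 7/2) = d^2 + 3*d/2 - 7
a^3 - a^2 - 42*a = a*(a - 7)*(a + 6)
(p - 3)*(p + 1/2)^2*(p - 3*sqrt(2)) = p^4 - 3*sqrt(2)*p^3 - 2*p^3 - 11*p^2/4 + 6*sqrt(2)*p^2 - 3*p/4 + 33*sqrt(2)*p/4 + 9*sqrt(2)/4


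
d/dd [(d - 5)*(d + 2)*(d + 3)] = 3*d^2 - 19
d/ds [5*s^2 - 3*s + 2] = 10*s - 3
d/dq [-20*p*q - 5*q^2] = -20*p - 10*q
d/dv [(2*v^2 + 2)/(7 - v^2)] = 32*v/(v^2 - 7)^2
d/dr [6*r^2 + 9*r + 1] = 12*r + 9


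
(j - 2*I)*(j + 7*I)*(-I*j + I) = -I*j^3 + 5*j^2 + I*j^2 - 5*j - 14*I*j + 14*I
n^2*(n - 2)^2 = n^4 - 4*n^3 + 4*n^2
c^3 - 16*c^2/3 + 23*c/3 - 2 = (c - 3)*(c - 2)*(c - 1/3)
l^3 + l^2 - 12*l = l*(l - 3)*(l + 4)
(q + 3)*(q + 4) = q^2 + 7*q + 12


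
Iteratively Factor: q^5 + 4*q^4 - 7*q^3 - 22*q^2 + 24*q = (q - 1)*(q^4 + 5*q^3 - 2*q^2 - 24*q) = q*(q - 1)*(q^3 + 5*q^2 - 2*q - 24) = q*(q - 1)*(q + 3)*(q^2 + 2*q - 8) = q*(q - 2)*(q - 1)*(q + 3)*(q + 4)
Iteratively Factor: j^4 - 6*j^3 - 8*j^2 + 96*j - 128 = (j + 4)*(j^3 - 10*j^2 + 32*j - 32) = (j - 4)*(j + 4)*(j^2 - 6*j + 8) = (j - 4)^2*(j + 4)*(j - 2)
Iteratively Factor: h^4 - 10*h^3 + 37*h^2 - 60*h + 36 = (h - 3)*(h^3 - 7*h^2 + 16*h - 12) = (h - 3)*(h - 2)*(h^2 - 5*h + 6) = (h - 3)^2*(h - 2)*(h - 2)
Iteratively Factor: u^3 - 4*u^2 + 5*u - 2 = (u - 2)*(u^2 - 2*u + 1) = (u - 2)*(u - 1)*(u - 1)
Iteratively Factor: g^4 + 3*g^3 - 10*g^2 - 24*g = (g + 4)*(g^3 - g^2 - 6*g) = (g + 2)*(g + 4)*(g^2 - 3*g) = g*(g + 2)*(g + 4)*(g - 3)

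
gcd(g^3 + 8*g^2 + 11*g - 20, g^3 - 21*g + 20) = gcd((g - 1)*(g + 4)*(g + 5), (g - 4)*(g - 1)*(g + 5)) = g^2 + 4*g - 5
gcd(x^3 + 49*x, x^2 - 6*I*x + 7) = x - 7*I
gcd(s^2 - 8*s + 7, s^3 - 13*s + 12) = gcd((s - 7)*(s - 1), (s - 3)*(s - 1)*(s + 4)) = s - 1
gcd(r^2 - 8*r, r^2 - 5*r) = r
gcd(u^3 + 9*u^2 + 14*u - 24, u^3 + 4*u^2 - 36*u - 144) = u^2 + 10*u + 24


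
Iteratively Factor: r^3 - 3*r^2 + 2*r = (r - 2)*(r^2 - r) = r*(r - 2)*(r - 1)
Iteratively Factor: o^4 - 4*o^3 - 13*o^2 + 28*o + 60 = (o - 3)*(o^3 - o^2 - 16*o - 20) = (o - 5)*(o - 3)*(o^2 + 4*o + 4) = (o - 5)*(o - 3)*(o + 2)*(o + 2)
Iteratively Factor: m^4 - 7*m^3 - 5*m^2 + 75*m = (m + 3)*(m^3 - 10*m^2 + 25*m) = (m - 5)*(m + 3)*(m^2 - 5*m) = (m - 5)^2*(m + 3)*(m)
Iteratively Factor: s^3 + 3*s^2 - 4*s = (s + 4)*(s^2 - s) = s*(s + 4)*(s - 1)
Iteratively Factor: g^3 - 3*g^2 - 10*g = (g)*(g^2 - 3*g - 10) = g*(g - 5)*(g + 2)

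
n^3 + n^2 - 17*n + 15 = (n - 3)*(n - 1)*(n + 5)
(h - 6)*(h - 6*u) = h^2 - 6*h*u - 6*h + 36*u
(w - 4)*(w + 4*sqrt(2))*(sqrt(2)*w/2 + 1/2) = sqrt(2)*w^3/2 - 2*sqrt(2)*w^2 + 9*w^2/2 - 18*w + 2*sqrt(2)*w - 8*sqrt(2)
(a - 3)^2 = a^2 - 6*a + 9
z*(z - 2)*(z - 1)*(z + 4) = z^4 + z^3 - 10*z^2 + 8*z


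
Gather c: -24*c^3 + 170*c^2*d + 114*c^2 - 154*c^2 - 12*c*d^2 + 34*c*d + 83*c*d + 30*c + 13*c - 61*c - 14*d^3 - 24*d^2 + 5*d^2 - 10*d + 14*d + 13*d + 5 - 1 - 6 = -24*c^3 + c^2*(170*d - 40) + c*(-12*d^2 + 117*d - 18) - 14*d^3 - 19*d^2 + 17*d - 2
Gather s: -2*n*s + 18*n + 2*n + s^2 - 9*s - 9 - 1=20*n + s^2 + s*(-2*n - 9) - 10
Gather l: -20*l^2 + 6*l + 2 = -20*l^2 + 6*l + 2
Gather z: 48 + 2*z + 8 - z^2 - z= -z^2 + z + 56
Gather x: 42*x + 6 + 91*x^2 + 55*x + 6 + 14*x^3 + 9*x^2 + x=14*x^3 + 100*x^2 + 98*x + 12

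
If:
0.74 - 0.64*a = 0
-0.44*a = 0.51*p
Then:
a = 1.16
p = -1.00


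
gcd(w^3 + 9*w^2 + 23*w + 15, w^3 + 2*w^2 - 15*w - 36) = w + 3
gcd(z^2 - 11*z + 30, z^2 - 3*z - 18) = z - 6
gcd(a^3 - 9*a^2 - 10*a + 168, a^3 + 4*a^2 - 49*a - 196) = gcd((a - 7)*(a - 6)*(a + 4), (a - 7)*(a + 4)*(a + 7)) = a^2 - 3*a - 28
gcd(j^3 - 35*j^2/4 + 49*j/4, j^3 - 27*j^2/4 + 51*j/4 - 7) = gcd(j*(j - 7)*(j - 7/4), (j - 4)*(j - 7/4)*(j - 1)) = j - 7/4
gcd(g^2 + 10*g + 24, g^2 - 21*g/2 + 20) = 1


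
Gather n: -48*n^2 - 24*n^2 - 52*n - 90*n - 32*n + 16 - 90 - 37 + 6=-72*n^2 - 174*n - 105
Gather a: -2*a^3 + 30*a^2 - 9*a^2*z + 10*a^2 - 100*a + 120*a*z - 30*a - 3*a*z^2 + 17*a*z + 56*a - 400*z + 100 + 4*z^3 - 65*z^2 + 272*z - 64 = -2*a^3 + a^2*(40 - 9*z) + a*(-3*z^2 + 137*z - 74) + 4*z^3 - 65*z^2 - 128*z + 36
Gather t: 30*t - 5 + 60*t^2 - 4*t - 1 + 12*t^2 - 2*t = 72*t^2 + 24*t - 6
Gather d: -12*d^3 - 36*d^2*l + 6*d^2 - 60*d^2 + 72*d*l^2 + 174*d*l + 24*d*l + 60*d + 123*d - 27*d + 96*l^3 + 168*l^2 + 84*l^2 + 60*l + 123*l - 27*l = -12*d^3 + d^2*(-36*l - 54) + d*(72*l^2 + 198*l + 156) + 96*l^3 + 252*l^2 + 156*l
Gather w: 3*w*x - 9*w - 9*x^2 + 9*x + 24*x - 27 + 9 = w*(3*x - 9) - 9*x^2 + 33*x - 18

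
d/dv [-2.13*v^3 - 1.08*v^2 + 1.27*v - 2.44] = -6.39*v^2 - 2.16*v + 1.27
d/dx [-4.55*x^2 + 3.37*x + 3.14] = 3.37 - 9.1*x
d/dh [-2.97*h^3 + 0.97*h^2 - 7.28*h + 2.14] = -8.91*h^2 + 1.94*h - 7.28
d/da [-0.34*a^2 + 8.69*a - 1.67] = 8.69 - 0.68*a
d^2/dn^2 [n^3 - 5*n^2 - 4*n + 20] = 6*n - 10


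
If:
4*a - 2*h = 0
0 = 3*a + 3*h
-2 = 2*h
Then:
No Solution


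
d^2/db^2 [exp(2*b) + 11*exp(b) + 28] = (4*exp(b) + 11)*exp(b)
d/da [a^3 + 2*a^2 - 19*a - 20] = 3*a^2 + 4*a - 19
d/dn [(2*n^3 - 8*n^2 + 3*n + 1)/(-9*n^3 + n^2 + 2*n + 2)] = 2*(-35*n^4 + 31*n^3 + 10*n^2 - 17*n + 2)/(81*n^6 - 18*n^5 - 35*n^4 - 32*n^3 + 8*n^2 + 8*n + 4)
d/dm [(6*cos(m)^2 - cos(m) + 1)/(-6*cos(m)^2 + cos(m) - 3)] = 2*(12*cos(m) - 1)*sin(m)/(6*sin(m)^2 + cos(m) - 9)^2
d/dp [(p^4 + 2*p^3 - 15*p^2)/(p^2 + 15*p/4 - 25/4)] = 4*p*(8*p^2 - 27*p + 30)/(16*p^2 - 40*p + 25)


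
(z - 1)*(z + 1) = z^2 - 1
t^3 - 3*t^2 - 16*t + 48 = (t - 4)*(t - 3)*(t + 4)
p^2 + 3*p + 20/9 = (p + 4/3)*(p + 5/3)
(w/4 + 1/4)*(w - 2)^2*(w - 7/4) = w^4/4 - 19*w^3/16 + 21*w^2/16 + w - 7/4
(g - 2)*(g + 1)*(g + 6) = g^3 + 5*g^2 - 8*g - 12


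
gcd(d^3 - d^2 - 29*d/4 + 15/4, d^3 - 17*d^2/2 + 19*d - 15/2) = d^2 - 7*d/2 + 3/2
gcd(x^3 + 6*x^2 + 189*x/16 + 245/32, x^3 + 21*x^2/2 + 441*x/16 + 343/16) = x^2 + 7*x/2 + 49/16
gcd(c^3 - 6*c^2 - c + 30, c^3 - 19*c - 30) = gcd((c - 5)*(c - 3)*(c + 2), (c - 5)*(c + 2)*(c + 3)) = c^2 - 3*c - 10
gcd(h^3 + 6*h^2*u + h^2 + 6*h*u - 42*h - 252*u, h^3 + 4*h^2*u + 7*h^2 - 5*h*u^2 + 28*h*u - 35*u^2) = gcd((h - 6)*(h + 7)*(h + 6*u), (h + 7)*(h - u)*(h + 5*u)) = h + 7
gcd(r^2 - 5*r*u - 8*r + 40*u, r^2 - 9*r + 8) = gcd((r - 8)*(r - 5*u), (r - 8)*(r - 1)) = r - 8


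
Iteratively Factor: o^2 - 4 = (o - 2)*(o + 2)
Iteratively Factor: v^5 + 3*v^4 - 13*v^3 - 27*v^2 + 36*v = (v - 1)*(v^4 + 4*v^3 - 9*v^2 - 36*v) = v*(v - 1)*(v^3 + 4*v^2 - 9*v - 36) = v*(v - 1)*(v + 3)*(v^2 + v - 12) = v*(v - 1)*(v + 3)*(v + 4)*(v - 3)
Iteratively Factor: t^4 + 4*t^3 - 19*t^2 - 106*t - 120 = (t - 5)*(t^3 + 9*t^2 + 26*t + 24) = (t - 5)*(t + 2)*(t^2 + 7*t + 12) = (t - 5)*(t + 2)*(t + 3)*(t + 4)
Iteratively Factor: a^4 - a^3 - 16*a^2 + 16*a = (a - 1)*(a^3 - 16*a) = a*(a - 1)*(a^2 - 16) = a*(a - 4)*(a - 1)*(a + 4)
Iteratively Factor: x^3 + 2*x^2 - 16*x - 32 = (x + 2)*(x^2 - 16) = (x - 4)*(x + 2)*(x + 4)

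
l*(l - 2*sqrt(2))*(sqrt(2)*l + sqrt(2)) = sqrt(2)*l^3 - 4*l^2 + sqrt(2)*l^2 - 4*l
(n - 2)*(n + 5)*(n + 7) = n^3 + 10*n^2 + 11*n - 70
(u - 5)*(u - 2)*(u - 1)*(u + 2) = u^4 - 6*u^3 + u^2 + 24*u - 20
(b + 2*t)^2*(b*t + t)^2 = b^4*t^2 + 4*b^3*t^3 + 2*b^3*t^2 + 4*b^2*t^4 + 8*b^2*t^3 + b^2*t^2 + 8*b*t^4 + 4*b*t^3 + 4*t^4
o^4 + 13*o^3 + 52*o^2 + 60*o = o*(o + 2)*(o + 5)*(o + 6)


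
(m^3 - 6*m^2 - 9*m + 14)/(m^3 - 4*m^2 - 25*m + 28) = (m + 2)/(m + 4)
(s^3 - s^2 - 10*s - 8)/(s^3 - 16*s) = (s^2 + 3*s + 2)/(s*(s + 4))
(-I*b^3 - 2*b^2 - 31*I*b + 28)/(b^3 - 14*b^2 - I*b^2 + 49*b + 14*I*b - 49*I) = (-I*b^3 - 2*b^2 - 31*I*b + 28)/(b^3 + b^2*(-14 - I) + b*(49 + 14*I) - 49*I)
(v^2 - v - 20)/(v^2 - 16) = (v - 5)/(v - 4)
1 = 1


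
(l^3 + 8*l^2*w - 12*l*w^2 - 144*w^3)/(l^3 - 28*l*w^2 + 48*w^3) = (-l - 6*w)/(-l + 2*w)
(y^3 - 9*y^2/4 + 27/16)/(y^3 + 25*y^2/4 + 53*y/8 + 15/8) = (4*y^2 - 12*y + 9)/(2*(2*y^2 + 11*y + 5))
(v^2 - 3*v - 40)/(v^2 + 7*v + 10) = (v - 8)/(v + 2)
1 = 1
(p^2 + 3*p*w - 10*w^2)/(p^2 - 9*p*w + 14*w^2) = (p + 5*w)/(p - 7*w)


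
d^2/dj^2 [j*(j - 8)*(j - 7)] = 6*j - 30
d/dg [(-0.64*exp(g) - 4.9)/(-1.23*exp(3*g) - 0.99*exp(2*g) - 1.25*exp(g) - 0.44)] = (-(0.64*exp(g) + 4.9)*(3.69*exp(2*g) + 1.98*exp(g) + 1.25) + 0.7872*exp(3*g) + 0.6336*exp(2*g) + 0.8*exp(g) + 0.2816)*exp(g)/(1.23*exp(3*g) + 0.99*exp(2*g) + 1.25*exp(g) + 0.44)^2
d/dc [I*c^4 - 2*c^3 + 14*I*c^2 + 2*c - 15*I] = 4*I*c^3 - 6*c^2 + 28*I*c + 2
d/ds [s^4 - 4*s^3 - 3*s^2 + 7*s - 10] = 4*s^3 - 12*s^2 - 6*s + 7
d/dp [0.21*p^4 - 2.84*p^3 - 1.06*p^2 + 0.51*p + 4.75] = 0.84*p^3 - 8.52*p^2 - 2.12*p + 0.51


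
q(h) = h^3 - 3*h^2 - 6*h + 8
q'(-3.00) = 39.00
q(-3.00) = -28.00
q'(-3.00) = 39.00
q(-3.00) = -28.00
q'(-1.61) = 11.44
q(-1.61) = 5.71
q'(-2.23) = 22.30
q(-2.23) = -4.63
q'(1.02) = -9.00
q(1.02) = -0.18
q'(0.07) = -6.41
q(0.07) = 7.57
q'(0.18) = -6.98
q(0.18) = 6.83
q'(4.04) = 18.72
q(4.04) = 0.73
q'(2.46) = -2.61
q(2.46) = -10.03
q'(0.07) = -6.41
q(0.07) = 7.57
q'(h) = 3*h^2 - 6*h - 6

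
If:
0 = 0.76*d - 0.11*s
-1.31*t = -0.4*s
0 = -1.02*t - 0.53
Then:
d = -0.25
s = -1.70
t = -0.52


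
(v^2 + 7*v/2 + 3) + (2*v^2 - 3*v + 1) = 3*v^2 + v/2 + 4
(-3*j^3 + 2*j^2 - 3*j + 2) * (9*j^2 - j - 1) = -27*j^5 + 21*j^4 - 26*j^3 + 19*j^2 + j - 2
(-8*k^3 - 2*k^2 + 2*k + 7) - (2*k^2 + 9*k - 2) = -8*k^3 - 4*k^2 - 7*k + 9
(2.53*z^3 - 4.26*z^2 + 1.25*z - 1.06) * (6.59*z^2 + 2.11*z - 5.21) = 16.6727*z^5 - 22.7351*z^4 - 13.9324*z^3 + 17.8467*z^2 - 8.7491*z + 5.5226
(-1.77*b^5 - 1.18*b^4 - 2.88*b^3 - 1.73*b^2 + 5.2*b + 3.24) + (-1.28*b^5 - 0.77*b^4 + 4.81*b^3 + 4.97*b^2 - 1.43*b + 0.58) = -3.05*b^5 - 1.95*b^4 + 1.93*b^3 + 3.24*b^2 + 3.77*b + 3.82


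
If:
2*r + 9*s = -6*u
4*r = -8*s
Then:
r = 12*u/5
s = -6*u/5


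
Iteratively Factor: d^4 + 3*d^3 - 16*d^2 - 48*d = (d - 4)*(d^3 + 7*d^2 + 12*d) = (d - 4)*(d + 4)*(d^2 + 3*d) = (d - 4)*(d + 3)*(d + 4)*(d)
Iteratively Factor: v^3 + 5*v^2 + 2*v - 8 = (v + 4)*(v^2 + v - 2) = (v - 1)*(v + 4)*(v + 2)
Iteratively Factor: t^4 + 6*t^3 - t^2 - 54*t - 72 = (t + 3)*(t^3 + 3*t^2 - 10*t - 24) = (t - 3)*(t + 3)*(t^2 + 6*t + 8) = (t - 3)*(t + 2)*(t + 3)*(t + 4)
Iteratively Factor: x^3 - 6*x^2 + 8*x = (x)*(x^2 - 6*x + 8) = x*(x - 2)*(x - 4)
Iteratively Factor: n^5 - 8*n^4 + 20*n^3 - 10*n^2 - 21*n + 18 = (n - 2)*(n^4 - 6*n^3 + 8*n^2 + 6*n - 9) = (n - 2)*(n - 1)*(n^3 - 5*n^2 + 3*n + 9) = (n - 3)*(n - 2)*(n - 1)*(n^2 - 2*n - 3) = (n - 3)*(n - 2)*(n - 1)*(n + 1)*(n - 3)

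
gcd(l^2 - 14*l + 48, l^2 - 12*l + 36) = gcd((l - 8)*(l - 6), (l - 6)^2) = l - 6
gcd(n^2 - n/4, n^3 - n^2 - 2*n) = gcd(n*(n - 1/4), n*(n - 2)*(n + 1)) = n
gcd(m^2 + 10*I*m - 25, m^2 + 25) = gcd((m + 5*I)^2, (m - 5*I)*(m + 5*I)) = m + 5*I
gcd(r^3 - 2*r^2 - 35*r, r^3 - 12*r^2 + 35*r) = r^2 - 7*r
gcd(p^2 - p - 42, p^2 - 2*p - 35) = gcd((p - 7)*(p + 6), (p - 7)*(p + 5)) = p - 7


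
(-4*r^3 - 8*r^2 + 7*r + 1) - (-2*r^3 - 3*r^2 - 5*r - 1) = -2*r^3 - 5*r^2 + 12*r + 2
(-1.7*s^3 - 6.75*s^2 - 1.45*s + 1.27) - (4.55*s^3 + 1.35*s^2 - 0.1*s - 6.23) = -6.25*s^3 - 8.1*s^2 - 1.35*s + 7.5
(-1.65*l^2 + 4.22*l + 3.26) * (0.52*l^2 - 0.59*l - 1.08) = -0.858*l^4 + 3.1679*l^3 + 0.9874*l^2 - 6.481*l - 3.5208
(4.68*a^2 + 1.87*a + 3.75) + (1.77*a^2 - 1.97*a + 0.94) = 6.45*a^2 - 0.0999999999999999*a + 4.69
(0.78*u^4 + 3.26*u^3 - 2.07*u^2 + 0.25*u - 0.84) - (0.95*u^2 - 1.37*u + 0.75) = 0.78*u^4 + 3.26*u^3 - 3.02*u^2 + 1.62*u - 1.59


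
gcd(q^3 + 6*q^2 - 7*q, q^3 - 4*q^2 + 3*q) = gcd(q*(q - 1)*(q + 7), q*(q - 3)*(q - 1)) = q^2 - q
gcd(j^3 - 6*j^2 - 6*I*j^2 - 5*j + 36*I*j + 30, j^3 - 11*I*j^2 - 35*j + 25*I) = j^2 - 6*I*j - 5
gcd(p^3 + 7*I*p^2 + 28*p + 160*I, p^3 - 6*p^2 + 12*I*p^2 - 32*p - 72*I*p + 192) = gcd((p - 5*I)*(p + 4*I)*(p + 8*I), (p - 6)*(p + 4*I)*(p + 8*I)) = p^2 + 12*I*p - 32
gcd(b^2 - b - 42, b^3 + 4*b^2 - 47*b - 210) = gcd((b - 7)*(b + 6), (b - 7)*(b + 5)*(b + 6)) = b^2 - b - 42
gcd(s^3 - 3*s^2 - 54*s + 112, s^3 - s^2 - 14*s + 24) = s - 2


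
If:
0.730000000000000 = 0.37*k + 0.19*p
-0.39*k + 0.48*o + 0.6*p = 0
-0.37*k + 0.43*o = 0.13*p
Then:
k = 2.00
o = 1.71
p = -0.06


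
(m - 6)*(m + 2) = m^2 - 4*m - 12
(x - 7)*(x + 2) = x^2 - 5*x - 14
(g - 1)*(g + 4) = g^2 + 3*g - 4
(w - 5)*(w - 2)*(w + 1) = w^3 - 6*w^2 + 3*w + 10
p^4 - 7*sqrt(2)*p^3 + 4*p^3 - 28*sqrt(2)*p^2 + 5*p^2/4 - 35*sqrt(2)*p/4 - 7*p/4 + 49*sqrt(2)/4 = (p - 1/2)*(p + 1)*(p + 7/2)*(p - 7*sqrt(2))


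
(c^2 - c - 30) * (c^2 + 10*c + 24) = c^4 + 9*c^3 - 16*c^2 - 324*c - 720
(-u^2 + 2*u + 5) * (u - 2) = -u^3 + 4*u^2 + u - 10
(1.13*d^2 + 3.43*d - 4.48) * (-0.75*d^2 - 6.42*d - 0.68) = -0.8475*d^4 - 9.8271*d^3 - 19.429*d^2 + 26.4292*d + 3.0464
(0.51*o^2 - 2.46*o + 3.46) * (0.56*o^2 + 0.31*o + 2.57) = 0.2856*o^4 - 1.2195*o^3 + 2.4857*o^2 - 5.2496*o + 8.8922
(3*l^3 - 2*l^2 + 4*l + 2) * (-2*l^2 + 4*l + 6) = -6*l^5 + 16*l^4 + 2*l^3 + 32*l + 12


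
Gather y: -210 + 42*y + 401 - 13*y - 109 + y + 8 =30*y + 90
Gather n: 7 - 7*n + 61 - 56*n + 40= 108 - 63*n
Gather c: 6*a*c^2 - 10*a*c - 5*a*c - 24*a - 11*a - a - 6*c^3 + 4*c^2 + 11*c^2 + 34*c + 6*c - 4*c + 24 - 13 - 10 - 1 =-36*a - 6*c^3 + c^2*(6*a + 15) + c*(36 - 15*a)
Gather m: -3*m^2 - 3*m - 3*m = -3*m^2 - 6*m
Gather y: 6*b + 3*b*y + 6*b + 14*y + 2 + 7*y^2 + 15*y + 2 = 12*b + 7*y^2 + y*(3*b + 29) + 4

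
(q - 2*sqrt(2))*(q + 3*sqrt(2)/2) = q^2 - sqrt(2)*q/2 - 6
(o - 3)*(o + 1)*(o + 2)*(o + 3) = o^4 + 3*o^3 - 7*o^2 - 27*o - 18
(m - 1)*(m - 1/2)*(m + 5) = m^3 + 7*m^2/2 - 7*m + 5/2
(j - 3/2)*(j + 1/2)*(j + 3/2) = j^3 + j^2/2 - 9*j/4 - 9/8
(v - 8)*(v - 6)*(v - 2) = v^3 - 16*v^2 + 76*v - 96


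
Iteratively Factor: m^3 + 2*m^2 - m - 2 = (m + 1)*(m^2 + m - 2) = (m - 1)*(m + 1)*(m + 2)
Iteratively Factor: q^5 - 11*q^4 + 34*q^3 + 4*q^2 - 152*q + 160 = (q - 4)*(q^4 - 7*q^3 + 6*q^2 + 28*q - 40) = (q - 4)*(q - 2)*(q^3 - 5*q^2 - 4*q + 20) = (q - 5)*(q - 4)*(q - 2)*(q^2 - 4) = (q - 5)*(q - 4)*(q - 2)*(q + 2)*(q - 2)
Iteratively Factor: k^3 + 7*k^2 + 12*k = (k + 4)*(k^2 + 3*k) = k*(k + 4)*(k + 3)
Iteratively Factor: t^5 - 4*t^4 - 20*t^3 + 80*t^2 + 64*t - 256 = (t - 4)*(t^4 - 20*t^2 + 64) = (t - 4)*(t + 2)*(t^3 - 2*t^2 - 16*t + 32) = (t - 4)*(t - 2)*(t + 2)*(t^2 - 16) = (t - 4)*(t - 2)*(t + 2)*(t + 4)*(t - 4)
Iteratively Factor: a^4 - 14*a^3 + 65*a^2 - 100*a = (a - 5)*(a^3 - 9*a^2 + 20*a) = a*(a - 5)*(a^2 - 9*a + 20) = a*(a - 5)*(a - 4)*(a - 5)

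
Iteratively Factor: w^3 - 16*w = (w + 4)*(w^2 - 4*w) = w*(w + 4)*(w - 4)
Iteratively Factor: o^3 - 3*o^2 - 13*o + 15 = (o - 1)*(o^2 - 2*o - 15) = (o - 5)*(o - 1)*(o + 3)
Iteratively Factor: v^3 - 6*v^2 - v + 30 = (v - 3)*(v^2 - 3*v - 10) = (v - 5)*(v - 3)*(v + 2)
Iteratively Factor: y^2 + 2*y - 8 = (y + 4)*(y - 2)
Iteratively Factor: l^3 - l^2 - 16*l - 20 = (l + 2)*(l^2 - 3*l - 10) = (l + 2)^2*(l - 5)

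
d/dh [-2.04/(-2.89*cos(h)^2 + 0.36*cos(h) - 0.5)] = (11.7912*cos(h) - 0.7344)*sin(h)/(2.89*cos(h)^2 - 0.36*cos(h) + 0.5)^2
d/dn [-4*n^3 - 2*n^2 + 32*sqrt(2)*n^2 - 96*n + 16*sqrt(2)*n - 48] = -12*n^2 - 4*n + 64*sqrt(2)*n - 96 + 16*sqrt(2)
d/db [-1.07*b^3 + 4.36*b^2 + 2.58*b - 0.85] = -3.21*b^2 + 8.72*b + 2.58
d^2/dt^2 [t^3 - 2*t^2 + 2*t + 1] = 6*t - 4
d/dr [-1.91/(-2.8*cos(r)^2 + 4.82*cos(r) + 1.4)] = (10.696*cos(r) - 9.2062)*sin(r)/(4.82*cos(r) - 1.4*cos(2*r))^2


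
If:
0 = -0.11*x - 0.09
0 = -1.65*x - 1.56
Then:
No Solution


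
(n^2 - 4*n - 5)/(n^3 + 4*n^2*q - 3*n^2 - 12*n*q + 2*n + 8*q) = (n^2 - 4*n - 5)/(n^3 + 4*n^2*q - 3*n^2 - 12*n*q + 2*n + 8*q)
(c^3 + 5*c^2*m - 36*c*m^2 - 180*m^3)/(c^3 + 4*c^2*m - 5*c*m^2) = (c^2 - 36*m^2)/(c*(c - m))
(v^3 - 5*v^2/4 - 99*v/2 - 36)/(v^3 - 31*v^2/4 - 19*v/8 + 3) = 2*(v + 6)/(2*v - 1)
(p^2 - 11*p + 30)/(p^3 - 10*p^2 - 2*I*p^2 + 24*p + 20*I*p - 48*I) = (p - 5)/(p^2 - 2*p*(2 + I) + 8*I)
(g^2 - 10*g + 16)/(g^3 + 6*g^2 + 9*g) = (g^2 - 10*g + 16)/(g*(g^2 + 6*g + 9))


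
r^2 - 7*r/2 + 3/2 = (r - 3)*(r - 1/2)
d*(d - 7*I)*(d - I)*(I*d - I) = I*d^4 + 8*d^3 - I*d^3 - 8*d^2 - 7*I*d^2 + 7*I*d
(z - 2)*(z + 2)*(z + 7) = z^3 + 7*z^2 - 4*z - 28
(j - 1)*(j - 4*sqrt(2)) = j^2 - 4*sqrt(2)*j - j + 4*sqrt(2)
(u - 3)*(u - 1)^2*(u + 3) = u^4 - 2*u^3 - 8*u^2 + 18*u - 9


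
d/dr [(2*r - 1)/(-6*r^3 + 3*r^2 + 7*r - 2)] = 3*(8*r^3 - 8*r^2 + 2*r + 1)/(36*r^6 - 36*r^5 - 75*r^4 + 66*r^3 + 37*r^2 - 28*r + 4)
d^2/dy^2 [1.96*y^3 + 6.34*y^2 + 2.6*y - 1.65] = 11.76*y + 12.68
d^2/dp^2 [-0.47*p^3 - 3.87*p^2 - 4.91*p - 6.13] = -2.82*p - 7.74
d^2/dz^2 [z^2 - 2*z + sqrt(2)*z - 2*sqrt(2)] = 2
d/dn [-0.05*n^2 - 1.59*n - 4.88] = -0.1*n - 1.59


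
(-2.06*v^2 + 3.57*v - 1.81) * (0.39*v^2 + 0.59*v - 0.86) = -0.8034*v^4 + 0.1769*v^3 + 3.172*v^2 - 4.1381*v + 1.5566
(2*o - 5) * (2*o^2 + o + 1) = 4*o^3 - 8*o^2 - 3*o - 5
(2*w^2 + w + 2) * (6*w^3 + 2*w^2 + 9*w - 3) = 12*w^5 + 10*w^4 + 32*w^3 + 7*w^2 + 15*w - 6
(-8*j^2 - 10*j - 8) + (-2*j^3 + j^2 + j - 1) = -2*j^3 - 7*j^2 - 9*j - 9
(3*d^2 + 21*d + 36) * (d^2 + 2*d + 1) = 3*d^4 + 27*d^3 + 81*d^2 + 93*d + 36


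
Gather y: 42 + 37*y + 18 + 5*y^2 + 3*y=5*y^2 + 40*y + 60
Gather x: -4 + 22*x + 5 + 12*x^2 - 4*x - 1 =12*x^2 + 18*x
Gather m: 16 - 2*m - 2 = 14 - 2*m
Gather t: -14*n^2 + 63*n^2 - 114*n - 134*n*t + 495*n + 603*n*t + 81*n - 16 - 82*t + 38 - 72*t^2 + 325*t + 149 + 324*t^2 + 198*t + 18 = 49*n^2 + 462*n + 252*t^2 + t*(469*n + 441) + 189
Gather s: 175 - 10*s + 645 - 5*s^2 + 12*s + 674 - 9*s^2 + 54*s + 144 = -14*s^2 + 56*s + 1638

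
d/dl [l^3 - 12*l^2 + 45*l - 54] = 3*l^2 - 24*l + 45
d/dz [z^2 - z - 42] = 2*z - 1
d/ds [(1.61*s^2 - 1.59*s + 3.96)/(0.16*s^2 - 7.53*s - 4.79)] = (-11.8689*s^2 - 16.691*s + 37.4349)/(0.0256*s^4 - 2.4096*s^3 + 55.1681*s^2 + 72.1374*s + 22.9441)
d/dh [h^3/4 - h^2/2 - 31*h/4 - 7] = 3*h^2/4 - h - 31/4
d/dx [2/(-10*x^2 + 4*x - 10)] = 2*(5*x - 1)/(5*x^2 - 2*x + 5)^2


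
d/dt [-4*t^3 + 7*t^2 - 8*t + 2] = -12*t^2 + 14*t - 8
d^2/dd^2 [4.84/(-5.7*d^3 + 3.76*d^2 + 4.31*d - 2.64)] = ((165.528*d - 36.3968)*(5.7*d^3 - 3.76*d^2 - 4.31*d + 2.64) - 4.84*(-34.2*d^2 + 15.04*d + 8.62)*(-17.1*d^2 + 7.52*d + 4.31))/(5.7*d^3 - 3.76*d^2 - 4.31*d + 2.64)^3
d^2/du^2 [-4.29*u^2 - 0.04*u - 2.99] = -8.58000000000000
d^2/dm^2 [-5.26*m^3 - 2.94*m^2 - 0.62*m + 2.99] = -31.56*m - 5.88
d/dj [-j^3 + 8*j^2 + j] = -3*j^2 + 16*j + 1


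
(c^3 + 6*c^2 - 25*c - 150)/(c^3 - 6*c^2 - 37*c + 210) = (c + 5)/(c - 7)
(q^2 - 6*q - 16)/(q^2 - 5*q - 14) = (q - 8)/(q - 7)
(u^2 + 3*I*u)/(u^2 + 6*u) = (u + 3*I)/(u + 6)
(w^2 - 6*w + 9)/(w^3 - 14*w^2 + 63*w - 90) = (w - 3)/(w^2 - 11*w + 30)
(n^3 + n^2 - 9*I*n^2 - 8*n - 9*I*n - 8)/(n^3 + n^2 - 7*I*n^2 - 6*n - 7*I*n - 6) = (n - 8*I)/(n - 6*I)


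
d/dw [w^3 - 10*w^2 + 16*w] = 3*w^2 - 20*w + 16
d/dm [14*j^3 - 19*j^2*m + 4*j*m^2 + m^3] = -19*j^2 + 8*j*m + 3*m^2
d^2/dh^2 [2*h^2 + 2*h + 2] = 4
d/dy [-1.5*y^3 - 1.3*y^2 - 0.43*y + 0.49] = -4.5*y^2 - 2.6*y - 0.43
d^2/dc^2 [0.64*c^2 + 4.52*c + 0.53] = 1.28000000000000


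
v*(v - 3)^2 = v^3 - 6*v^2 + 9*v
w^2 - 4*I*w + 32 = (w - 8*I)*(w + 4*I)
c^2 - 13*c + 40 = (c - 8)*(c - 5)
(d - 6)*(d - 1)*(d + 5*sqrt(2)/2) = d^3 - 7*d^2 + 5*sqrt(2)*d^2/2 - 35*sqrt(2)*d/2 + 6*d + 15*sqrt(2)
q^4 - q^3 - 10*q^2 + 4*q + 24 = (q - 3)*(q - 2)*(q + 2)^2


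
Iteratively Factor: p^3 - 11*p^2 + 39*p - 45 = (p - 3)*(p^2 - 8*p + 15) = (p - 3)^2*(p - 5)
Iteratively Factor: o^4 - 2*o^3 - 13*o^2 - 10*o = (o + 2)*(o^3 - 4*o^2 - 5*o) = (o + 1)*(o + 2)*(o^2 - 5*o) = o*(o + 1)*(o + 2)*(o - 5)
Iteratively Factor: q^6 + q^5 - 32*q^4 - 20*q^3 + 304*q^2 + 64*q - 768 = (q - 3)*(q^5 + 4*q^4 - 20*q^3 - 80*q^2 + 64*q + 256) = (q - 3)*(q + 4)*(q^4 - 20*q^2 + 64) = (q - 3)*(q + 4)^2*(q^3 - 4*q^2 - 4*q + 16) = (q - 3)*(q - 2)*(q + 4)^2*(q^2 - 2*q - 8) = (q - 4)*(q - 3)*(q - 2)*(q + 4)^2*(q + 2)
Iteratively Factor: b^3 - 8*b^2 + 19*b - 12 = (b - 3)*(b^2 - 5*b + 4) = (b - 3)*(b - 1)*(b - 4)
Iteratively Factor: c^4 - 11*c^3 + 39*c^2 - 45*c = (c - 3)*(c^3 - 8*c^2 + 15*c) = (c - 5)*(c - 3)*(c^2 - 3*c) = (c - 5)*(c - 3)^2*(c)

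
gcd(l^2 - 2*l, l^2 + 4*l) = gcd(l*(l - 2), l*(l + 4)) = l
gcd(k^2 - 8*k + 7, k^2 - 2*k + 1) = k - 1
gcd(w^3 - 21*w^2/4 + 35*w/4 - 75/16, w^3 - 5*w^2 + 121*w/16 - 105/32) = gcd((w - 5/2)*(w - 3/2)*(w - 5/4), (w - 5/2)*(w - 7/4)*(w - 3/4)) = w - 5/2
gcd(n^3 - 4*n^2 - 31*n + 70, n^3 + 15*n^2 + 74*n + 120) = n + 5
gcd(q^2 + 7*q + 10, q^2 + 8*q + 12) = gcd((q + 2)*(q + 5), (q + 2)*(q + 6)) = q + 2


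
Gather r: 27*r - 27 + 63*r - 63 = 90*r - 90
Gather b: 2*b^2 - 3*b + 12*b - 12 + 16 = 2*b^2 + 9*b + 4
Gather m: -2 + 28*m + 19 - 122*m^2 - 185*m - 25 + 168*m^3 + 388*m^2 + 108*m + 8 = 168*m^3 + 266*m^2 - 49*m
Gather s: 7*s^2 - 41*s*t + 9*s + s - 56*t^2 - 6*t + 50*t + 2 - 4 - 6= 7*s^2 + s*(10 - 41*t) - 56*t^2 + 44*t - 8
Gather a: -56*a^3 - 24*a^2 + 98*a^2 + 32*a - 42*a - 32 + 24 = -56*a^3 + 74*a^2 - 10*a - 8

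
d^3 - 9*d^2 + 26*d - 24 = (d - 4)*(d - 3)*(d - 2)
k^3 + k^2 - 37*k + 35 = (k - 5)*(k - 1)*(k + 7)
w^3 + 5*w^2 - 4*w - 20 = (w - 2)*(w + 2)*(w + 5)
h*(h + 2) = h^2 + 2*h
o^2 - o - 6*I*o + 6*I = (o - 1)*(o - 6*I)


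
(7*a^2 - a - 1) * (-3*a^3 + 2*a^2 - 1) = -21*a^5 + 17*a^4 + a^3 - 9*a^2 + a + 1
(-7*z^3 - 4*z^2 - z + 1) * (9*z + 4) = -63*z^4 - 64*z^3 - 25*z^2 + 5*z + 4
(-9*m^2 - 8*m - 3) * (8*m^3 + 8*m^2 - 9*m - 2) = -72*m^5 - 136*m^4 - 7*m^3 + 66*m^2 + 43*m + 6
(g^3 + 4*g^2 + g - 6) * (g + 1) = g^4 + 5*g^3 + 5*g^2 - 5*g - 6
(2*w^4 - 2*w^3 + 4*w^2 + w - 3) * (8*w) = 16*w^5 - 16*w^4 + 32*w^3 + 8*w^2 - 24*w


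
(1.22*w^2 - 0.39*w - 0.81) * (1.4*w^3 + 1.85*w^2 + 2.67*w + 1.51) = 1.708*w^5 + 1.711*w^4 + 1.4019*w^3 - 0.6976*w^2 - 2.7516*w - 1.2231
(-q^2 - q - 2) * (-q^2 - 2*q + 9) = q^4 + 3*q^3 - 5*q^2 - 5*q - 18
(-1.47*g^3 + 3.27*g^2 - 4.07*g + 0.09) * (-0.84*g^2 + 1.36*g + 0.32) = 1.2348*g^5 - 4.746*g^4 + 7.3956*g^3 - 4.5644*g^2 - 1.18*g + 0.0288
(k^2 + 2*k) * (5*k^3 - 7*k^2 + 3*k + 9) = 5*k^5 + 3*k^4 - 11*k^3 + 15*k^2 + 18*k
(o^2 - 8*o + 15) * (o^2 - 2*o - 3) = o^4 - 10*o^3 + 28*o^2 - 6*o - 45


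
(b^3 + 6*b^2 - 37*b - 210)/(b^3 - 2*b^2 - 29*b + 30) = (b + 7)/(b - 1)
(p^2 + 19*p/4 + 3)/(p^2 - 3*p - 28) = (p + 3/4)/(p - 7)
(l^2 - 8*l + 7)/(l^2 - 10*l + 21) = (l - 1)/(l - 3)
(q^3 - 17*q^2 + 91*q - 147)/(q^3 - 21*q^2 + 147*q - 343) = (q - 3)/(q - 7)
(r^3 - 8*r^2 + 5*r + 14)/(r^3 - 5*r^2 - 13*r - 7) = (r - 2)/(r + 1)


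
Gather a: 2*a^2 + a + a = 2*a^2 + 2*a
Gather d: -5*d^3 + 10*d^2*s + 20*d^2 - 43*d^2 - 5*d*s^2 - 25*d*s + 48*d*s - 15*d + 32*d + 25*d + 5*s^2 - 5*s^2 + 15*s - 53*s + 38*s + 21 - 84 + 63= -5*d^3 + d^2*(10*s - 23) + d*(-5*s^2 + 23*s + 42)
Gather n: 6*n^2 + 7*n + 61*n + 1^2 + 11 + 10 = 6*n^2 + 68*n + 22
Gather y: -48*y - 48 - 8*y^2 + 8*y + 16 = -8*y^2 - 40*y - 32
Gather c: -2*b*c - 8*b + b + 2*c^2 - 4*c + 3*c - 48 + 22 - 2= -7*b + 2*c^2 + c*(-2*b - 1) - 28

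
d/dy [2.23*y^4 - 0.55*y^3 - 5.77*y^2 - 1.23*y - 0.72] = 8.92*y^3 - 1.65*y^2 - 11.54*y - 1.23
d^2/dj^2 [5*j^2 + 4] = 10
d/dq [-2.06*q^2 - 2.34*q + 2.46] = -4.12*q - 2.34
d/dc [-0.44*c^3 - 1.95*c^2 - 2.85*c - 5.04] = -1.32*c^2 - 3.9*c - 2.85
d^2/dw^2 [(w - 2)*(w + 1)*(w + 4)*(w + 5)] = 12*w^2 + 48*w + 18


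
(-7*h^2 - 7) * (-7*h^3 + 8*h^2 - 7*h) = 49*h^5 - 56*h^4 + 98*h^3 - 56*h^2 + 49*h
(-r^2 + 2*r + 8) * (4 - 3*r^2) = 3*r^4 - 6*r^3 - 28*r^2 + 8*r + 32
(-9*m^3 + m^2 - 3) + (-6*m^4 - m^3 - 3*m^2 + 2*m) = -6*m^4 - 10*m^3 - 2*m^2 + 2*m - 3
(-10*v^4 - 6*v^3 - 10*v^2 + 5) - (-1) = -10*v^4 - 6*v^3 - 10*v^2 + 6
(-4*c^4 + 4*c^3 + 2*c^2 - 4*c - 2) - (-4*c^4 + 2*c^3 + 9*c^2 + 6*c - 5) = 2*c^3 - 7*c^2 - 10*c + 3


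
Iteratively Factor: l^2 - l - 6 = (l - 3)*(l + 2)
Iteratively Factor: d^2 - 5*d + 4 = (d - 1)*(d - 4)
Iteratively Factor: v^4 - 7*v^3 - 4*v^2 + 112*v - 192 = (v + 4)*(v^3 - 11*v^2 + 40*v - 48) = (v - 4)*(v + 4)*(v^2 - 7*v + 12) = (v - 4)*(v - 3)*(v + 4)*(v - 4)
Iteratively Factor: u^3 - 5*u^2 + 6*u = (u)*(u^2 - 5*u + 6) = u*(u - 2)*(u - 3)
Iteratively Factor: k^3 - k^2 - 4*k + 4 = (k - 2)*(k^2 + k - 2) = (k - 2)*(k + 2)*(k - 1)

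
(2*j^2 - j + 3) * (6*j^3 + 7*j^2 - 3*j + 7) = 12*j^5 + 8*j^4 + 5*j^3 + 38*j^2 - 16*j + 21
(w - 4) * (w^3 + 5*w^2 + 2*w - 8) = w^4 + w^3 - 18*w^2 - 16*w + 32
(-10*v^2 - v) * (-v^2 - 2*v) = 10*v^4 + 21*v^3 + 2*v^2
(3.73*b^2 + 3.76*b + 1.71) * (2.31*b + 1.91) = 8.6163*b^3 + 15.8099*b^2 + 11.1317*b + 3.2661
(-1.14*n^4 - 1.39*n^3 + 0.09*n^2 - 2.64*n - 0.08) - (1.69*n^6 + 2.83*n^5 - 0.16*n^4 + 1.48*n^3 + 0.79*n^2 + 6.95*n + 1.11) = -1.69*n^6 - 2.83*n^5 - 0.98*n^4 - 2.87*n^3 - 0.7*n^2 - 9.59*n - 1.19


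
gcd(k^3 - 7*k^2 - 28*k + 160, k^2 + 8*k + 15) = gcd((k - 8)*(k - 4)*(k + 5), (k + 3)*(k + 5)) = k + 5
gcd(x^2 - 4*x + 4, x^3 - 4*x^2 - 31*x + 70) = x - 2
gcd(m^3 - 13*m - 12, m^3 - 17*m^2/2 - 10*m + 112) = m - 4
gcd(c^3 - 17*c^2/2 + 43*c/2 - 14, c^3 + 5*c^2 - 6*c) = c - 1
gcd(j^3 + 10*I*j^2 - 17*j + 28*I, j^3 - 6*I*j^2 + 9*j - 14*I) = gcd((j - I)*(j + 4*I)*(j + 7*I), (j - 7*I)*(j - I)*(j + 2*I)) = j - I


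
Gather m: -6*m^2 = -6*m^2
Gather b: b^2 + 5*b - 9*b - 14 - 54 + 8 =b^2 - 4*b - 60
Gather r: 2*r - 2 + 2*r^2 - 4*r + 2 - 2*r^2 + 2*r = 0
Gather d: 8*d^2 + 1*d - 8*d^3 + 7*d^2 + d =-8*d^3 + 15*d^2 + 2*d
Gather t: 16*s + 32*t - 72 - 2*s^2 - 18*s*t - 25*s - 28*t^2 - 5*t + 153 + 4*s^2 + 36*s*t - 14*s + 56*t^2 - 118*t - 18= 2*s^2 - 23*s + 28*t^2 + t*(18*s - 91) + 63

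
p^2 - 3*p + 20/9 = (p - 5/3)*(p - 4/3)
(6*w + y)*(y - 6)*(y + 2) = 6*w*y^2 - 24*w*y - 72*w + y^3 - 4*y^2 - 12*y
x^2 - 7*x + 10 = (x - 5)*(x - 2)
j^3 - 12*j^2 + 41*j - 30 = (j - 6)*(j - 5)*(j - 1)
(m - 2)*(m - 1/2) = m^2 - 5*m/2 + 1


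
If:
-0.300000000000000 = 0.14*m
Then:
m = -2.14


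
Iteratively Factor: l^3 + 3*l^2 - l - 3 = (l - 1)*(l^2 + 4*l + 3) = (l - 1)*(l + 3)*(l + 1)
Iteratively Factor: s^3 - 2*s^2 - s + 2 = (s - 1)*(s^2 - s - 2) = (s - 1)*(s + 1)*(s - 2)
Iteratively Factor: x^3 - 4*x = (x - 2)*(x^2 + 2*x) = x*(x - 2)*(x + 2)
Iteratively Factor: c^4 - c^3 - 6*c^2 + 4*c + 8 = (c + 1)*(c^3 - 2*c^2 - 4*c + 8) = (c - 2)*(c + 1)*(c^2 - 4) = (c - 2)^2*(c + 1)*(c + 2)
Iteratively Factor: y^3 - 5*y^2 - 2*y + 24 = (y - 4)*(y^2 - y - 6) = (y - 4)*(y - 3)*(y + 2)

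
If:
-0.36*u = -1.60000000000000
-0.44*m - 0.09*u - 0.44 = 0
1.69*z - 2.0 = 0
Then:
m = -1.91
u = 4.44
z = 1.18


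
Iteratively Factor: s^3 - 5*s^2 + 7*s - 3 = (s - 1)*(s^2 - 4*s + 3) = (s - 1)^2*(s - 3)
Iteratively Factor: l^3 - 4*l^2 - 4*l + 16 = (l + 2)*(l^2 - 6*l + 8) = (l - 4)*(l + 2)*(l - 2)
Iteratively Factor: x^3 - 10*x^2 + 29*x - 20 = (x - 5)*(x^2 - 5*x + 4) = (x - 5)*(x - 4)*(x - 1)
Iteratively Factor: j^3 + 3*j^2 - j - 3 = (j + 3)*(j^2 - 1) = (j - 1)*(j + 3)*(j + 1)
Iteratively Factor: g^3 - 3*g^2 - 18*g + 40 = (g - 5)*(g^2 + 2*g - 8) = (g - 5)*(g - 2)*(g + 4)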